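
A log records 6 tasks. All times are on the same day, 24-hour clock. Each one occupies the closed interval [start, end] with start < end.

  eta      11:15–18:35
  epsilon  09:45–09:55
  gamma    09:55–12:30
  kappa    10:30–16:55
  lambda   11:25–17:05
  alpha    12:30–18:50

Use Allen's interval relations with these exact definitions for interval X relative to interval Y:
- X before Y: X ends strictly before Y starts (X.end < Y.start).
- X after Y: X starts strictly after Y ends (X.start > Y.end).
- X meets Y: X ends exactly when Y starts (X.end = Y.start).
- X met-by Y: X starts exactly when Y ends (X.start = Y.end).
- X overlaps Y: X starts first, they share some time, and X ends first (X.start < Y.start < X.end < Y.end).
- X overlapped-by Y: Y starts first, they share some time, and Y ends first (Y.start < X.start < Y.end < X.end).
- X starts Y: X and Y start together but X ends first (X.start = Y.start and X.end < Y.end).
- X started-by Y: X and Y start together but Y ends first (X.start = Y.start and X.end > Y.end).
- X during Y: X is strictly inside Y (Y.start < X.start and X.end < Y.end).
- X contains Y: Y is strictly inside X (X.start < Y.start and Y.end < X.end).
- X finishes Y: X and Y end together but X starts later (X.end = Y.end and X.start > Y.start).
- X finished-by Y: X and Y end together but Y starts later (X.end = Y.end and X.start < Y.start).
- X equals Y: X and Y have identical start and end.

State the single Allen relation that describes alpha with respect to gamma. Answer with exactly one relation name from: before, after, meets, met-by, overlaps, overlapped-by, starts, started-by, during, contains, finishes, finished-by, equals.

met-by

alpha = [12:30, 18:50]; gamma = [09:55, 12:30].
Compare endpoints: alpha.start > gamma.start, alpha.start = gamma.end, alpha.end > gamma.start, alpha.end > gamma.end.
That pattern is 'met-by'.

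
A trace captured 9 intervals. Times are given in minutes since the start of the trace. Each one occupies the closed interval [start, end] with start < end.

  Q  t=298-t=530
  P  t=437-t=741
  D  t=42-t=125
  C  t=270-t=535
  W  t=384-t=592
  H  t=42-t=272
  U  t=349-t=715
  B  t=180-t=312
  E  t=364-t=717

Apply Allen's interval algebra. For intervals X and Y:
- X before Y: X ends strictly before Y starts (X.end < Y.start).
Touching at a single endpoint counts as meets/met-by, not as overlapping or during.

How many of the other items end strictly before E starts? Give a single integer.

Target E = [t=364, t=717].
B [t=180, t=312] → before → counts.
C [t=270, t=535] → overlaps → no.
D [t=42, t=125] → before → counts.
H [t=42, t=272] → before → counts.
P [t=437, t=741] → overlapped-by → no.
Q [t=298, t=530] → overlaps → no.
U [t=349, t=715] → overlaps → no.
W [t=384, t=592] → during → no.
Total: 3.

3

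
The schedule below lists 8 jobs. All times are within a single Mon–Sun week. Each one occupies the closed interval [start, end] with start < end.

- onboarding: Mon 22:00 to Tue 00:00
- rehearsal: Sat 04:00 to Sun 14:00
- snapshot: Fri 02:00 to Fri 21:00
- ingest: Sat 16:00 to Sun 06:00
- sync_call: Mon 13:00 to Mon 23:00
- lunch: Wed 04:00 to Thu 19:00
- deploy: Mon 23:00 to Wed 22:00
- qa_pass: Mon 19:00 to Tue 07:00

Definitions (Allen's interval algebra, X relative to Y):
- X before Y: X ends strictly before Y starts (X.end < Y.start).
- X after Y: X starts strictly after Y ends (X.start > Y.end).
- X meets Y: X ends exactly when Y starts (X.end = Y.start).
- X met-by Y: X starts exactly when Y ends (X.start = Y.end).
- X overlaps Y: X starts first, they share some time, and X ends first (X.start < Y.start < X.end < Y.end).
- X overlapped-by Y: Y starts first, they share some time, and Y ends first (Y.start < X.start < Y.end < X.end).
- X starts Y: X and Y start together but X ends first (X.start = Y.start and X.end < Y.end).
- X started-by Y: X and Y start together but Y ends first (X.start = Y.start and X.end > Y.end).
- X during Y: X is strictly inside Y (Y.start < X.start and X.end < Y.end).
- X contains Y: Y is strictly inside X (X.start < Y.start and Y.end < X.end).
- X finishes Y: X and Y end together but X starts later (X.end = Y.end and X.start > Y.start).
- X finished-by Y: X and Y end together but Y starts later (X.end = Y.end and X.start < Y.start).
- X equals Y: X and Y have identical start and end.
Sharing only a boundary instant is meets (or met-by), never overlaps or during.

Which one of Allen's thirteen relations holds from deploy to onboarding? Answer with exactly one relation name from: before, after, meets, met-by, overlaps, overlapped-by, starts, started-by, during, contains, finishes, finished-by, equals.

overlapped-by

deploy = [Mon 23:00, Wed 22:00]; onboarding = [Mon 22:00, Tue 00:00].
Compare endpoints: deploy.start > onboarding.start, deploy.start < onboarding.end, deploy.end > onboarding.start, deploy.end > onboarding.end.
That pattern is 'overlapped-by'.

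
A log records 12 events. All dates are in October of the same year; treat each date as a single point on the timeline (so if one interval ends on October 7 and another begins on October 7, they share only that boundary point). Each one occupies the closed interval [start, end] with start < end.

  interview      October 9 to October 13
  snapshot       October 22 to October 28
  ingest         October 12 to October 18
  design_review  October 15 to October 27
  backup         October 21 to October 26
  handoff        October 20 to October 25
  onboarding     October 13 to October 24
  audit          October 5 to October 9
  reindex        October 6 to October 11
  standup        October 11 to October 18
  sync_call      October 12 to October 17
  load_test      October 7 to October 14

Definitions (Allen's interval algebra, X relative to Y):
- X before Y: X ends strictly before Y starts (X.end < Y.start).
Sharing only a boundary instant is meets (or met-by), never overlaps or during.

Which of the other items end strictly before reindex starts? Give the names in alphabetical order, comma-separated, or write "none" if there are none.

Target reindex = [October 6, October 11].
audit [October 5, October 9] → overlaps → no.
backup [October 21, October 26] → after → no.
design_review [October 15, October 27] → after → no.
handoff [October 20, October 25] → after → no.
ingest [October 12, October 18] → after → no.
interview [October 9, October 13] → overlapped-by → no.
load_test [October 7, October 14] → overlapped-by → no.
onboarding [October 13, October 24] → after → no.
snapshot [October 22, October 28] → after → no.
standup [October 11, October 18] → met-by → no.
sync_call [October 12, October 17] → after → no.
Result: none.

none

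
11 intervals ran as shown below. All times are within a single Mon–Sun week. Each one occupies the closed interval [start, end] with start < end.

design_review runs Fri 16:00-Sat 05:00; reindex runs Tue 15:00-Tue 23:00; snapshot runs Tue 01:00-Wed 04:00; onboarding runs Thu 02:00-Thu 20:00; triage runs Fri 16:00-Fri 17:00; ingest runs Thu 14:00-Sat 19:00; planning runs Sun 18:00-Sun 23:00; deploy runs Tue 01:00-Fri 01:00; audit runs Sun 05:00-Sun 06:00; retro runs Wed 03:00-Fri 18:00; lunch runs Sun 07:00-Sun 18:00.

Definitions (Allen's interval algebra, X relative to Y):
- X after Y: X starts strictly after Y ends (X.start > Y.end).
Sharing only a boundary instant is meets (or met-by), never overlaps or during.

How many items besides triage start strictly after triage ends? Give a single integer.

3

Target triage = [Fri 16:00, Fri 17:00].
audit [Sun 05:00, Sun 06:00] → after → counts.
deploy [Tue 01:00, Fri 01:00] → before → no.
design_review [Fri 16:00, Sat 05:00] → started-by → no.
ingest [Thu 14:00, Sat 19:00] → contains → no.
lunch [Sun 07:00, Sun 18:00] → after → counts.
onboarding [Thu 02:00, Thu 20:00] → before → no.
planning [Sun 18:00, Sun 23:00] → after → counts.
reindex [Tue 15:00, Tue 23:00] → before → no.
retro [Wed 03:00, Fri 18:00] → contains → no.
snapshot [Tue 01:00, Wed 04:00] → before → no.
Total: 3.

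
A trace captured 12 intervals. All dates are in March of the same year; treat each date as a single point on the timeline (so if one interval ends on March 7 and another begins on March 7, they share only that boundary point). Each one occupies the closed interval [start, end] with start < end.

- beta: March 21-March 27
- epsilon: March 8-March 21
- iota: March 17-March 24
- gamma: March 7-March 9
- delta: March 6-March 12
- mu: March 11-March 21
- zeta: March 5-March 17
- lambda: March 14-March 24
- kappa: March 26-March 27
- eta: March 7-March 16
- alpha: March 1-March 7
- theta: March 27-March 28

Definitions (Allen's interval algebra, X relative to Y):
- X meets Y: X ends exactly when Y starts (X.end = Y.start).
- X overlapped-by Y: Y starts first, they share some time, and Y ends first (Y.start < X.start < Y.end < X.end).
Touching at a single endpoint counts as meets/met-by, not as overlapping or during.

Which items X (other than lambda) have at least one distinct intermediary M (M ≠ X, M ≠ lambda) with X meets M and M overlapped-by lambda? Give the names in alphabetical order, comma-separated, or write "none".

Target lambda = [March 14, March 24].
Intermediaries M with M overlapped-by lambda: beta.
Via beta — items with X meets beta: epsilon, mu.
Union: epsilon, mu.

epsilon, mu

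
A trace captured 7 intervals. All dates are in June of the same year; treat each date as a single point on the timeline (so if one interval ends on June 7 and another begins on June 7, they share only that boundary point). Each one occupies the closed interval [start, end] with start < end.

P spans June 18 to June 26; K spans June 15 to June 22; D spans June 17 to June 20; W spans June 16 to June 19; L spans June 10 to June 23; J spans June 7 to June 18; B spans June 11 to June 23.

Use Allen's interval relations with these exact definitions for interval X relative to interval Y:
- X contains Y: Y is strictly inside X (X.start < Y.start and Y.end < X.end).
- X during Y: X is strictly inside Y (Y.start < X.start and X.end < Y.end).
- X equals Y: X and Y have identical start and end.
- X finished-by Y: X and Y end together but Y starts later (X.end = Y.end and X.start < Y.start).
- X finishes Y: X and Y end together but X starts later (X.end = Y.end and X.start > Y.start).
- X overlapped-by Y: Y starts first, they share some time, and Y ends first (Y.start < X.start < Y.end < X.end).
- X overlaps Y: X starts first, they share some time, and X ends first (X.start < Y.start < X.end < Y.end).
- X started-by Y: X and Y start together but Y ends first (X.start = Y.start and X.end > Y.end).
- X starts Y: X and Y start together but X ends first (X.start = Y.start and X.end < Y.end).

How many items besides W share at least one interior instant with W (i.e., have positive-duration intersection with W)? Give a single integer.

6

Target W = [June 16, June 19].
B [June 11, June 23] → contains → counts.
D [June 17, June 20] → overlapped-by → counts.
J [June 7, June 18] → overlaps → counts.
K [June 15, June 22] → contains → counts.
L [June 10, June 23] → contains → counts.
P [June 18, June 26] → overlapped-by → counts.
Total: 6.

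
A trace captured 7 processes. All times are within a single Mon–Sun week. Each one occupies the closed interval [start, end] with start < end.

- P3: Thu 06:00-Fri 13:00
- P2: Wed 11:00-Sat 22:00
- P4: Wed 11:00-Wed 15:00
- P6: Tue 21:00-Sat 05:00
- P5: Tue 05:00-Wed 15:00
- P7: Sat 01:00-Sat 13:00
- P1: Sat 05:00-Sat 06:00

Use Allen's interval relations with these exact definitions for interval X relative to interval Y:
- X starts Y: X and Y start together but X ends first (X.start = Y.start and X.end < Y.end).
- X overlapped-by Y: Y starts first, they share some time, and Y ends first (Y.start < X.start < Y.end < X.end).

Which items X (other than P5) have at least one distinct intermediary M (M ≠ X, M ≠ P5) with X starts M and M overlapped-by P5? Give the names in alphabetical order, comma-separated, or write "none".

Target P5 = [Tue 05:00, Wed 15:00].
Intermediaries M with M overlapped-by P5: P2, P6.
Via P2 — items with X starts P2: P4.
Via P6 — items with X starts P6: none.
Union: P4.

P4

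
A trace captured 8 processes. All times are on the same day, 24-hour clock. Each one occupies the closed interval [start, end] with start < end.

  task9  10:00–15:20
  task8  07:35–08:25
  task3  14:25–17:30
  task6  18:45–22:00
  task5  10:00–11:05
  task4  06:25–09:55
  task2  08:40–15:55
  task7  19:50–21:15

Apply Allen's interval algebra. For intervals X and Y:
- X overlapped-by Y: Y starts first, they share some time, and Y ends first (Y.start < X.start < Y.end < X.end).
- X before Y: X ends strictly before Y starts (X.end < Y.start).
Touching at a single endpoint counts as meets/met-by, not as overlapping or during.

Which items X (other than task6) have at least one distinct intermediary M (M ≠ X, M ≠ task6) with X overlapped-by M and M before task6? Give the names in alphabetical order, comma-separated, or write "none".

task2, task3

Target task6 = [18:45, 22:00].
Intermediaries M with M before task6: task2, task3, task4, task5, task8, task9.
Via task2 — items with X overlapped-by task2: task3.
Via task3 — items with X overlapped-by task3: none.
Via task4 — items with X overlapped-by task4: task2.
Via task5 — items with X overlapped-by task5: none.
Via task8 — items with X overlapped-by task8: none.
Via task9 — items with X overlapped-by task9: task3.
Union: task2, task3.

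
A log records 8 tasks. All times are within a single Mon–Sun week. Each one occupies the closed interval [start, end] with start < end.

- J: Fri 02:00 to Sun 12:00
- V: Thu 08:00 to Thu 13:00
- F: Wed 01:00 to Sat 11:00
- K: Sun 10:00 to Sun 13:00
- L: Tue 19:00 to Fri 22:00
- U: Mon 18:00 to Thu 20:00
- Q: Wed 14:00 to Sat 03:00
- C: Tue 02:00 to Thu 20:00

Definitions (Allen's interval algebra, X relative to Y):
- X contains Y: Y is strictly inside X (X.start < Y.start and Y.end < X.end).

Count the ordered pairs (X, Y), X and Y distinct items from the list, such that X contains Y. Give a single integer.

6

Checking all 56 ordered pairs for relation 'contains'; matching pairs in alphabetical order:
(C, V): C contains V ✓
(F, Q): F contains Q ✓
(F, V): F contains V ✓
(L, V): L contains V ✓
(Q, V): Q contains V ✓
(U, V): U contains V ✓
Count: 6.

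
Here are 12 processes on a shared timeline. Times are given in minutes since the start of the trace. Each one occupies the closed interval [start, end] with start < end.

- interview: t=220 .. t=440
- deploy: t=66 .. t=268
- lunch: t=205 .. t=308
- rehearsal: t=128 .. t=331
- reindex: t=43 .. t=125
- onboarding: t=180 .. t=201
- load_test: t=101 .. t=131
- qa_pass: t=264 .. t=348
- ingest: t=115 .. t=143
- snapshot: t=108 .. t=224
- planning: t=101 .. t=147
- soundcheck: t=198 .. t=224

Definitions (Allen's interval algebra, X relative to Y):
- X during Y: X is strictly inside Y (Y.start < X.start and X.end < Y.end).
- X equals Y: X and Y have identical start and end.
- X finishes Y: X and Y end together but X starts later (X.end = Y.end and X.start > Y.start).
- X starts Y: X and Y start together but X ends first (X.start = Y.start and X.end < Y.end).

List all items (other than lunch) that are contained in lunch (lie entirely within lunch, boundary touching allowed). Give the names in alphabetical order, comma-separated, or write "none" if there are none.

Target lunch = [t=205, t=308].
deploy [t=66, t=268] → overlaps → no.
ingest [t=115, t=143] → before → no.
interview [t=220, t=440] → overlapped-by → no.
load_test [t=101, t=131] → before → no.
onboarding [t=180, t=201] → before → no.
planning [t=101, t=147] → before → no.
qa_pass [t=264, t=348] → overlapped-by → no.
rehearsal [t=128, t=331] → contains → no.
reindex [t=43, t=125] → before → no.
snapshot [t=108, t=224] → overlaps → no.
soundcheck [t=198, t=224] → overlaps → no.
Result: none.

none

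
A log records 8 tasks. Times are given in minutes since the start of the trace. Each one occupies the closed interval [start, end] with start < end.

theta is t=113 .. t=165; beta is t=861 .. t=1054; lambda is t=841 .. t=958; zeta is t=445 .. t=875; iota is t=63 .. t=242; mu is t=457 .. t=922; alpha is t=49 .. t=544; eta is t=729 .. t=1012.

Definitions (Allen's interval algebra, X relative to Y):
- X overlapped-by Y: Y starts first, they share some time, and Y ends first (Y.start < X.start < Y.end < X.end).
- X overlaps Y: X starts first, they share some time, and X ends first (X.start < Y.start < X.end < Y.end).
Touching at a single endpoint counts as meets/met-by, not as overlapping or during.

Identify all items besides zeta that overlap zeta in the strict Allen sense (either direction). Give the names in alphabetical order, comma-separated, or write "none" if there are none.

alpha, beta, eta, lambda, mu

Target zeta = [t=445, t=875].
alpha [t=49, t=544] → overlaps → yes.
beta [t=861, t=1054] → overlapped-by → yes.
eta [t=729, t=1012] → overlapped-by → yes.
iota [t=63, t=242] → before → no.
lambda [t=841, t=958] → overlapped-by → yes.
mu [t=457, t=922] → overlapped-by → yes.
theta [t=113, t=165] → before → no.
Result: alpha, beta, eta, lambda, mu.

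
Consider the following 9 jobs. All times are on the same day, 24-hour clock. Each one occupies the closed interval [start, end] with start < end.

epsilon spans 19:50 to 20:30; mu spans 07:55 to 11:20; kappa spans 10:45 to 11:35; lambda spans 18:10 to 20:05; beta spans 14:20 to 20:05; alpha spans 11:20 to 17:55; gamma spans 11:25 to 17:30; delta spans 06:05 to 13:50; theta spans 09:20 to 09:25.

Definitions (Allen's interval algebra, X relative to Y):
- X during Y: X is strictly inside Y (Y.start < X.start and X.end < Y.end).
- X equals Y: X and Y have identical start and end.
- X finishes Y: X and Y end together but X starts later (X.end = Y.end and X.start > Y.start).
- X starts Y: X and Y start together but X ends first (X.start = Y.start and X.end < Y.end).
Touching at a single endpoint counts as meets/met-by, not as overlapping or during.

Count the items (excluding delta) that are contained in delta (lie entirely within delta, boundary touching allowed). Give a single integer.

3

Target delta = [06:05, 13:50].
alpha [11:20, 17:55] → overlapped-by → no.
beta [14:20, 20:05] → after → no.
epsilon [19:50, 20:30] → after → no.
gamma [11:25, 17:30] → overlapped-by → no.
kappa [10:45, 11:35] → during → counts.
lambda [18:10, 20:05] → after → no.
mu [07:55, 11:20] → during → counts.
theta [09:20, 09:25] → during → counts.
Total: 3.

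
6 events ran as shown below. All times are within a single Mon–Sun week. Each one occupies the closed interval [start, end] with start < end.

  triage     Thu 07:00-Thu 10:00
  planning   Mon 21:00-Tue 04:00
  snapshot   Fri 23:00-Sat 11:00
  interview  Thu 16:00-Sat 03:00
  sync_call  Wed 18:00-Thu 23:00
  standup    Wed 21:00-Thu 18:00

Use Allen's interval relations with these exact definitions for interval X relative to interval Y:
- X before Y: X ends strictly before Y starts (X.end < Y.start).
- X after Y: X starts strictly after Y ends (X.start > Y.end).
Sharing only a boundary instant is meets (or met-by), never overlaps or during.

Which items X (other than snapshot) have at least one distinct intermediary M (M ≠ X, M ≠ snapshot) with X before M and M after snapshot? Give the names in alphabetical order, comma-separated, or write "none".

Target snapshot = [Fri 23:00, Sat 11:00].
Intermediaries M with M after snapshot: none.
Union: none.

none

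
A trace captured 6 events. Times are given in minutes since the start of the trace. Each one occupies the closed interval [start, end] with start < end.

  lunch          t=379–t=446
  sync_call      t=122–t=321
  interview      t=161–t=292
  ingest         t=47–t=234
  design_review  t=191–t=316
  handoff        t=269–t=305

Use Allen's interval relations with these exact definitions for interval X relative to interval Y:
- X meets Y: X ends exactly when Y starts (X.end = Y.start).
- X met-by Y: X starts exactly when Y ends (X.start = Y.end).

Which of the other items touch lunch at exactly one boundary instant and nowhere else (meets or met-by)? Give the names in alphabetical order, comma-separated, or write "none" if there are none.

none

Target lunch = [t=379, t=446].
design_review [t=191, t=316] → before → no.
handoff [t=269, t=305] → before → no.
ingest [t=47, t=234] → before → no.
interview [t=161, t=292] → before → no.
sync_call [t=122, t=321] → before → no.
Result: none.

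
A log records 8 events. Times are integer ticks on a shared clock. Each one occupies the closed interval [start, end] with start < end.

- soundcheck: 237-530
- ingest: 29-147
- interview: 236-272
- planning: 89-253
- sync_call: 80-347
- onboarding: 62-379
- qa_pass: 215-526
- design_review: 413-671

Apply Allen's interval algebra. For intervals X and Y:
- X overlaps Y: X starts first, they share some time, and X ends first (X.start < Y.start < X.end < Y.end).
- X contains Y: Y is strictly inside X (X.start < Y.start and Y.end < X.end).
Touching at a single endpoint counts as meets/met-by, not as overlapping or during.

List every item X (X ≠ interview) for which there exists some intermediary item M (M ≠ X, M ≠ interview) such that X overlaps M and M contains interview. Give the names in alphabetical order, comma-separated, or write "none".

ingest, onboarding, planning, sync_call

Target interview = [236, 272].
Intermediaries M with M contains interview: onboarding, qa_pass, sync_call.
Via onboarding — items with X overlaps onboarding: ingest.
Via qa_pass — items with X overlaps qa_pass: onboarding, planning, sync_call.
Via sync_call — items with X overlaps sync_call: ingest.
Union: ingest, onboarding, planning, sync_call.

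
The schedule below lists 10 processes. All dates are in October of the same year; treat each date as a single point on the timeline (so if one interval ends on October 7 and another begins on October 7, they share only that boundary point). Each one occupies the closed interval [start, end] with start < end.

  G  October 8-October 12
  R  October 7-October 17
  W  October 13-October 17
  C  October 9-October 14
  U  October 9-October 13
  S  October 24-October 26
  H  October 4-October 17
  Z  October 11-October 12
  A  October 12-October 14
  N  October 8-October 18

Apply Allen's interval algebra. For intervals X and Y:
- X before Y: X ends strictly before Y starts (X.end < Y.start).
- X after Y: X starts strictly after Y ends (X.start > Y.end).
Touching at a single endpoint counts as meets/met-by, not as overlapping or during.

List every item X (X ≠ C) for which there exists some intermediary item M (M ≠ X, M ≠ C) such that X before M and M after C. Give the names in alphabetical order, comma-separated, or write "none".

A, G, H, N, R, U, W, Z

Target C = [October 9, October 14].
Intermediaries M with M after C: S.
Via S — items with X before S: A, G, H, N, R, U, W, Z.
Union: A, G, H, N, R, U, W, Z.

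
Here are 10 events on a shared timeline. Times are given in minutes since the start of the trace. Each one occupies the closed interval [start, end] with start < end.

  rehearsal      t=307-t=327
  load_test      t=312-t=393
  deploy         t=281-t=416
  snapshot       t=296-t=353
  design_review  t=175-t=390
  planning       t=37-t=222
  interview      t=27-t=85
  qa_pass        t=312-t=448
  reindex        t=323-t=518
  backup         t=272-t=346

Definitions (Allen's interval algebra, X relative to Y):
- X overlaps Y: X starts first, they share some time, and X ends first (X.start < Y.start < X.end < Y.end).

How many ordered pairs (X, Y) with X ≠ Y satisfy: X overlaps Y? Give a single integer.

Checking all 90 ordered pairs for relation 'overlaps'; matching pairs in alphabetical order:
(backup, deploy): backup overlaps deploy ✓
(backup, load_test): backup overlaps load_test ✓
(backup, qa_pass): backup overlaps qa_pass ✓
(backup, reindex): backup overlaps reindex ✓
(backup, snapshot): backup overlaps snapshot ✓
(deploy, qa_pass): deploy overlaps qa_pass ✓
(deploy, reindex): deploy overlaps reindex ✓
(design_review, deploy): design_review overlaps deploy ✓
(design_review, load_test): design_review overlaps load_test ✓
(design_review, qa_pass): design_review overlaps qa_pass ✓
(design_review, reindex): design_review overlaps reindex ✓
(interview, planning): interview overlaps planning ✓
(load_test, reindex): load_test overlaps reindex ✓
(planning, design_review): planning overlaps design_review ✓
(qa_pass, reindex): qa_pass overlaps reindex ✓
(rehearsal, load_test): rehearsal overlaps load_test ✓
(rehearsal, qa_pass): rehearsal overlaps qa_pass ✓
(rehearsal, reindex): rehearsal overlaps reindex ✓
(snapshot, load_test): snapshot overlaps load_test ✓
(snapshot, qa_pass): snapshot overlaps qa_pass ✓
(snapshot, reindex): snapshot overlaps reindex ✓
Count: 21.

21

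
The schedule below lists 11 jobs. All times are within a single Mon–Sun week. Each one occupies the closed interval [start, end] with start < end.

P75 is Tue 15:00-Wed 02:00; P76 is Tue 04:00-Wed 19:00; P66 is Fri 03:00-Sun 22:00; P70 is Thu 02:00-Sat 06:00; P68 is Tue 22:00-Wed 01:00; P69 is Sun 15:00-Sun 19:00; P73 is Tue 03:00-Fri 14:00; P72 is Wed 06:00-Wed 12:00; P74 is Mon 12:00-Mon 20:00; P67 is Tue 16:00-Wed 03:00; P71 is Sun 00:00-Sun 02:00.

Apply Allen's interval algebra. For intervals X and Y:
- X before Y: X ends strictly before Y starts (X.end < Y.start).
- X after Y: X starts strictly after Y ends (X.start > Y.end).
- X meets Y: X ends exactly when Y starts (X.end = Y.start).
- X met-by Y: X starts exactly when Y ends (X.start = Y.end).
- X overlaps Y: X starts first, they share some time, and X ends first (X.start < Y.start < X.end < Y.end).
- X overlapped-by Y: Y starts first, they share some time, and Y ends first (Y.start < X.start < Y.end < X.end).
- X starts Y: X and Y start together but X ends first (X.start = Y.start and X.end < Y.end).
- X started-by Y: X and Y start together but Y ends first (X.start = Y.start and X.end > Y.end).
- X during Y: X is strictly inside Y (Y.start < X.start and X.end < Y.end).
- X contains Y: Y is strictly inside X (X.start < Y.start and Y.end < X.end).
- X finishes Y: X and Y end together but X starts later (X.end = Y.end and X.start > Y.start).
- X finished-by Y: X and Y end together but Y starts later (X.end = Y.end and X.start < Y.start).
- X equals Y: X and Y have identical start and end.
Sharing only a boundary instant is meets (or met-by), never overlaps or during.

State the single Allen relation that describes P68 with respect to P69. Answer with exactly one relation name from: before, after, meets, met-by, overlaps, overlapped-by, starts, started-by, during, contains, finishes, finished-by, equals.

before

P68 = [Tue 22:00, Wed 01:00]; P69 = [Sun 15:00, Sun 19:00].
Compare endpoints: P68.start < P69.start, P68.start < P69.end, P68.end < P69.start, P68.end < P69.end.
That pattern is 'before'.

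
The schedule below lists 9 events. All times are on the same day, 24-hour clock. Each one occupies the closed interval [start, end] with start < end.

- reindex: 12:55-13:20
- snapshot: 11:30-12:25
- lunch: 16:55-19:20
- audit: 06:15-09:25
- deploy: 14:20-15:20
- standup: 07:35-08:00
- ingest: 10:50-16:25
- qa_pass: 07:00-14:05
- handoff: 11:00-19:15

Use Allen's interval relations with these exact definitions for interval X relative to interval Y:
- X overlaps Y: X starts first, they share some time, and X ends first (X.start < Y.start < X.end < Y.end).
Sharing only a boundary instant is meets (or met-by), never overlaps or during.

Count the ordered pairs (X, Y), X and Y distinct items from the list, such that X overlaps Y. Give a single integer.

5

Checking all 72 ordered pairs for relation 'overlaps'; matching pairs in alphabetical order:
(audit, qa_pass): audit overlaps qa_pass ✓
(handoff, lunch): handoff overlaps lunch ✓
(ingest, handoff): ingest overlaps handoff ✓
(qa_pass, handoff): qa_pass overlaps handoff ✓
(qa_pass, ingest): qa_pass overlaps ingest ✓
Count: 5.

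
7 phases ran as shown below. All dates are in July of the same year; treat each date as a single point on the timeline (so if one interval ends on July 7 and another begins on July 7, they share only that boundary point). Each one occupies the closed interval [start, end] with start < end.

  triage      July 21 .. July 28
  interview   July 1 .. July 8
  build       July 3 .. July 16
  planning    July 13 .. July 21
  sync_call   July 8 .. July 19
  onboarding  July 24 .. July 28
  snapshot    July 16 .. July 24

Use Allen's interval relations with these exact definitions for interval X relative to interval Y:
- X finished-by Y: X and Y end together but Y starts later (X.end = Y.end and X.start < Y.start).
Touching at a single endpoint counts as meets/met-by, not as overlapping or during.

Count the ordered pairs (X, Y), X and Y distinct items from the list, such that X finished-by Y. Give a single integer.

Checking all 42 ordered pairs for relation 'finished-by'; matching pairs in alphabetical order:
(triage, onboarding): triage finished-by onboarding ✓
Count: 1.

1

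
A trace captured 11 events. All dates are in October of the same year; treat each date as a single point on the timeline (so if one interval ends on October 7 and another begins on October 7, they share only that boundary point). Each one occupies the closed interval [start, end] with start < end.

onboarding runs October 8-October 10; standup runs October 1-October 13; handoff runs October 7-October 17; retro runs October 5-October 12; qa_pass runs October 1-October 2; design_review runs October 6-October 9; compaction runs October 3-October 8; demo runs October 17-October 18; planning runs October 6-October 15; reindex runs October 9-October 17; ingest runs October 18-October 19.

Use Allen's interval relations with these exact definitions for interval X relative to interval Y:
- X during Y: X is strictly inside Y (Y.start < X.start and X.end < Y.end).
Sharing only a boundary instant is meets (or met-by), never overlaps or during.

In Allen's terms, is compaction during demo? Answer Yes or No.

compaction = [October 3, October 8], demo = [October 17, October 18].
Actual relation of compaction to demo: before.
Asked whether 'during' holds → No.

No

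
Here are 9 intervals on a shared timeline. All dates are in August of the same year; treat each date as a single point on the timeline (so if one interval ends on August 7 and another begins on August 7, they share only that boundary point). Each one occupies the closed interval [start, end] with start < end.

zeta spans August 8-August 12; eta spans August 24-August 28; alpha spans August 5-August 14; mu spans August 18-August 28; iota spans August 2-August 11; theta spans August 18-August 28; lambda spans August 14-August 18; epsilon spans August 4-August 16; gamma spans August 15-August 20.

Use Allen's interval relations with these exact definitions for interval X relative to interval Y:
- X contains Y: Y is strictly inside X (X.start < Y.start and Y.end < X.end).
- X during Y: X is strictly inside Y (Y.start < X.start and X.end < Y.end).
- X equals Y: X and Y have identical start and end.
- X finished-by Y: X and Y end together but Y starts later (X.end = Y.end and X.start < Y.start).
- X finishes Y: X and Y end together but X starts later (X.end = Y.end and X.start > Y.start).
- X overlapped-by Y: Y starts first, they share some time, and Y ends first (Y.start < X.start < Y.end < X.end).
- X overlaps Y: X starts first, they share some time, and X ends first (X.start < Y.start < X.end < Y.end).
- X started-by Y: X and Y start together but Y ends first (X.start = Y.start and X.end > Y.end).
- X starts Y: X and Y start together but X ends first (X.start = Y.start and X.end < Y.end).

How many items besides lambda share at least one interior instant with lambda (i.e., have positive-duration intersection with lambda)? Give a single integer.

Target lambda = [August 14, August 18].
alpha [August 5, August 14] → meets → no.
epsilon [August 4, August 16] → overlaps → counts.
eta [August 24, August 28] → after → no.
gamma [August 15, August 20] → overlapped-by → counts.
iota [August 2, August 11] → before → no.
mu [August 18, August 28] → met-by → no.
theta [August 18, August 28] → met-by → no.
zeta [August 8, August 12] → before → no.
Total: 2.

2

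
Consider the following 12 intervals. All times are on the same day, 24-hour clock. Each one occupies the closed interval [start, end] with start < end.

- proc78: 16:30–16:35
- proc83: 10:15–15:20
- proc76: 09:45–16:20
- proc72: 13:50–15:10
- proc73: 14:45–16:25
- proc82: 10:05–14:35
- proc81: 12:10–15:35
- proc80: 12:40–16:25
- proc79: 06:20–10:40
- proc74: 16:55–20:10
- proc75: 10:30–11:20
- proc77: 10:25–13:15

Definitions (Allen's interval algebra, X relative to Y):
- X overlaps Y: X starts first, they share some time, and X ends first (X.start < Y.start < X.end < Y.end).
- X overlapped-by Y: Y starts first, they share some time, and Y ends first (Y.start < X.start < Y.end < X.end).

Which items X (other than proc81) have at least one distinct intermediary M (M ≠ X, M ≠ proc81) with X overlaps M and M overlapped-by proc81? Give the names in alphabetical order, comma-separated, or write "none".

Target proc81 = [12:10, 15:35].
Intermediaries M with M overlapped-by proc81: proc73, proc80.
Via proc73 — items with X overlaps proc73: proc72, proc76, proc83.
Via proc80 — items with X overlaps proc80: proc76, proc77, proc82, proc83.
Union: proc72, proc76, proc77, proc82, proc83.

proc72, proc76, proc77, proc82, proc83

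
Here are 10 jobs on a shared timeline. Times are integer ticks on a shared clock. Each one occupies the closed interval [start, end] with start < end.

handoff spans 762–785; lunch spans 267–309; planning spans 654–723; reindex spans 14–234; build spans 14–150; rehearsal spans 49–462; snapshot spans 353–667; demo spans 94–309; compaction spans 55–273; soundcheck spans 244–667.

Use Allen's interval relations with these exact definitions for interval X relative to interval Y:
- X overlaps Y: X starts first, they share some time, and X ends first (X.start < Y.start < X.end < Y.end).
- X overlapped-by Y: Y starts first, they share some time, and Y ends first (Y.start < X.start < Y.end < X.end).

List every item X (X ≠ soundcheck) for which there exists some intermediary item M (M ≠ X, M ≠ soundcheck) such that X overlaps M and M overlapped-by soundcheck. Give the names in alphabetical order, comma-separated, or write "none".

Target soundcheck = [244, 667].
Intermediaries M with M overlapped-by soundcheck: planning.
Via planning — items with X overlaps planning: snapshot.
Union: snapshot.

snapshot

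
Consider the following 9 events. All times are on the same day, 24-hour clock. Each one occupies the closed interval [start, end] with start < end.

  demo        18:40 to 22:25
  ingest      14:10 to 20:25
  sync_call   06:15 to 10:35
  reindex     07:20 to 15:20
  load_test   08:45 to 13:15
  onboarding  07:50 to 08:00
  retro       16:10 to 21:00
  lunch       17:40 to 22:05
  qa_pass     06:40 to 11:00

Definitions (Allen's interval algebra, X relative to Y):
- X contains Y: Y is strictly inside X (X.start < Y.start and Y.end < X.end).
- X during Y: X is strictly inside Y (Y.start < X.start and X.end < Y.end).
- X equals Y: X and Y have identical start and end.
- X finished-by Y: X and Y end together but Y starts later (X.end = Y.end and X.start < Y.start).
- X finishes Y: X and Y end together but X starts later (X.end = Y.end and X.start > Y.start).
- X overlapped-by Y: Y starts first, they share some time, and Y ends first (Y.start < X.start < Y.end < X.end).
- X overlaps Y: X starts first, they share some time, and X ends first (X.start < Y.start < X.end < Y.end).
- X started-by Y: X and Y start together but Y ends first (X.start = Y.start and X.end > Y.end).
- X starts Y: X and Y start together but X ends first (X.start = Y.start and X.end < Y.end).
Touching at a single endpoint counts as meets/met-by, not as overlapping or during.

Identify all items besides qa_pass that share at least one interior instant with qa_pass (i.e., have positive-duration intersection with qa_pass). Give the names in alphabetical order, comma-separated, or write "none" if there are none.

Target qa_pass = [06:40, 11:00].
demo [18:40, 22:25] → after → no.
ingest [14:10, 20:25] → after → no.
load_test [08:45, 13:15] → overlapped-by → yes.
lunch [17:40, 22:05] → after → no.
onboarding [07:50, 08:00] → during → yes.
reindex [07:20, 15:20] → overlapped-by → yes.
retro [16:10, 21:00] → after → no.
sync_call [06:15, 10:35] → overlaps → yes.
Result: load_test, onboarding, reindex, sync_call.

load_test, onboarding, reindex, sync_call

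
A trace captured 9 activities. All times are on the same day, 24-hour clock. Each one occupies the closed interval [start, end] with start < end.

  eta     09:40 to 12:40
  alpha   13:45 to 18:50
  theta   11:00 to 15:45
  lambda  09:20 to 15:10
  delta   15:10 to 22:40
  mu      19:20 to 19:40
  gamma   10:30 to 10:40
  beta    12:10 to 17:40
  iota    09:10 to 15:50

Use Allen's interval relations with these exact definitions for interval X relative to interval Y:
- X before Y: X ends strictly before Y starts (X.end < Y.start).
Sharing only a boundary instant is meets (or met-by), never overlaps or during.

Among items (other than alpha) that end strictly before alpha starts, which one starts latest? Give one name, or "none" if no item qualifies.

Target alpha = [13:45, 18:50].
beta [12:10, 17:40] → overlaps → excluded.
delta [15:10, 22:40] → overlapped-by → excluded.
eta [09:40, 12:40] → before → candidate.
gamma [10:30, 10:40] → before → candidate.
iota [09:10, 15:50] → overlaps → excluded.
lambda [09:20, 15:10] → overlaps → excluded.
mu [19:20, 19:40] → after → excluded.
theta [11:00, 15:45] → overlaps → excluded.
Among candidates, latest start is 10:30 → gamma.

gamma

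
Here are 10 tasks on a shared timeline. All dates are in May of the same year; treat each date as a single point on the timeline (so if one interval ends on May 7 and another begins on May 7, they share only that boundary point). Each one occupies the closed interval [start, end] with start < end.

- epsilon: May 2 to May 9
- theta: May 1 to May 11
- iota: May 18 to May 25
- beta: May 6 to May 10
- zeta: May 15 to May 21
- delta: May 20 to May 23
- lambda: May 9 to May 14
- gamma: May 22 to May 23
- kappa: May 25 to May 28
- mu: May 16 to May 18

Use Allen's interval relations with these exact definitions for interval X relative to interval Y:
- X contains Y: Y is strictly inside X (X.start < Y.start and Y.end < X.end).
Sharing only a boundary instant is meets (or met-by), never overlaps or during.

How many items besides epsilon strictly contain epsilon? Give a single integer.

1

Target epsilon = [May 2, May 9].
beta [May 6, May 10] → overlapped-by → no.
delta [May 20, May 23] → after → no.
gamma [May 22, May 23] → after → no.
iota [May 18, May 25] → after → no.
kappa [May 25, May 28] → after → no.
lambda [May 9, May 14] → met-by → no.
mu [May 16, May 18] → after → no.
theta [May 1, May 11] → contains → counts.
zeta [May 15, May 21] → after → no.
Total: 1.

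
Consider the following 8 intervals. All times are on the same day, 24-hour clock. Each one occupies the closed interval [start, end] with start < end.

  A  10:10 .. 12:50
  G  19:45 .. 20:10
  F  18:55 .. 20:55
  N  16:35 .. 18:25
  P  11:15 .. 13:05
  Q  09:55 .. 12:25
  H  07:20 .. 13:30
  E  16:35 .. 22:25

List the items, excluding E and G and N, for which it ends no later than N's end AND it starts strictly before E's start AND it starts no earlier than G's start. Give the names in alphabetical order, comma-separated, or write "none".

none

Conditions: its end is no later than N's end (X.end <= 18:25) AND its start is strictly before E's start (X.start < 16:35) AND its start is no earlier than G's start (X.start >= 19:45).
A: end 12:50 <= 18:25? ✓; start 10:10 < 16:35? ✓; start 10:10 >= 19:45? ✗ → no.
F: end 20:55 <= 18:25? ✗; start 18:55 < 16:35? ✗; start 18:55 >= 19:45? ✗ → no.
H: end 13:30 <= 18:25? ✓; start 07:20 < 16:35? ✓; start 07:20 >= 19:45? ✗ → no.
P: end 13:05 <= 18:25? ✓; start 11:15 < 16:35? ✓; start 11:15 >= 19:45? ✗ → no.
Q: end 12:25 <= 18:25? ✓; start 09:55 < 16:35? ✓; start 09:55 >= 19:45? ✗ → no.
Result: none.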